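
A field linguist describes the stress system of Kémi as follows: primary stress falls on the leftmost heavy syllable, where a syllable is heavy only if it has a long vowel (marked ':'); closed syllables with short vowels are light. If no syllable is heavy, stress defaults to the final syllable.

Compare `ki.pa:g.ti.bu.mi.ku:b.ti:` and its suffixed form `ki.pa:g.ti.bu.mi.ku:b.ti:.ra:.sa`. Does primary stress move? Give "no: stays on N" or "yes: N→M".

Base `ki.pa:g.ti.bu.mi.ku:b.ti:` (7 syllables):
  Weights: 1 ki L, 2 pa:g H, 3 ti L, 4 bu L, 5 mi L, 6 ku:b H, 7 ti: H.
  Heavy syllables in the domain: 2, 6, 7. The leftmost is syllable 2 (pa:g).
  → primary stress on syllable 2.
Suffixed `ki.pa:g.ti.bu.mi.ku:b.ti:.ra:.sa` (9 syllables):
  Weights: 1 ki L, 2 pa:g H, 3 ti L, 4 bu L, 5 mi L, 6 ku:b H, 7 ti: H, 8 ra: H, 9 sa L.
  Heavy syllables in the domain: 2, 6, 7, 8. The leftmost is syllable 2 (pa:g).
  → primary stress on syllable 2.

no: stays on 2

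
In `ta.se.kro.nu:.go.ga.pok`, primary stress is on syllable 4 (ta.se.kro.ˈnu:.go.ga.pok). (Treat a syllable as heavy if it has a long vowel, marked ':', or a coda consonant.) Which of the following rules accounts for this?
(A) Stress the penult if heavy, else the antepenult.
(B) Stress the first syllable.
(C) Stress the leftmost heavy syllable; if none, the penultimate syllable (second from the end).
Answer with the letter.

C

Rule A → syllable 5 (observed: 4).
Rule B → syllable 1 (observed: 4).
Rule C → syllable 4 ✓.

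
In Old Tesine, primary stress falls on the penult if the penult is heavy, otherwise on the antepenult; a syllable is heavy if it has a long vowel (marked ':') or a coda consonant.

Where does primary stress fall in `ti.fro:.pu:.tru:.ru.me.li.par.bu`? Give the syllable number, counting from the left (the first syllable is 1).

8

Weights: 7 li L, 8 par H, 9 bu L.
The penult (syllable 8, par) is heavy, so it takes stress.
Primary stress: syllable 8 → ti.fro:.pu:.tru:.ru.me.li.ˈpar.bu.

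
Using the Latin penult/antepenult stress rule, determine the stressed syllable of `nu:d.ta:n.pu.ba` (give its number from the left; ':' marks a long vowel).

2

Classical Latin: stress the penult if heavy (long vowel or closed), else the antepenult.
Weights: 2 ta:n H, 3 pu L, 4 ba L.
The penult (syllable 3, pu) is light, so stress falls on the antepenult (syllable 2, ta:n).
Stress on syllable 2: nu:d.ˈta:n.pu.ba.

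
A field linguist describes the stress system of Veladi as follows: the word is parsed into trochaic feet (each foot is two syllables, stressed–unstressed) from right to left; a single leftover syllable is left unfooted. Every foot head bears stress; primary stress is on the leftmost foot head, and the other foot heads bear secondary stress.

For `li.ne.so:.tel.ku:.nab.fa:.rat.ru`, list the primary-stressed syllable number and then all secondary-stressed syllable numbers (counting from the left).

Parse right to left into trochaic (ˈσσ) feet: li (ˈne.so:) (ˈtel.ku:) (ˈnab.fa:) (ˈrat.ru). Syllable 1 is left unfooted.
Foot heads (stressed positions): 2, 4, 6, 8.
End Rule Leftmost: primary stress on the leftmost head = syllable 2.
Secondary stress on 4, 6, 8: li.ˈne.so:.ˌtel.ku:.ˌnab.fa:.ˌrat.ru.

primary 2, secondary 4, 6, 8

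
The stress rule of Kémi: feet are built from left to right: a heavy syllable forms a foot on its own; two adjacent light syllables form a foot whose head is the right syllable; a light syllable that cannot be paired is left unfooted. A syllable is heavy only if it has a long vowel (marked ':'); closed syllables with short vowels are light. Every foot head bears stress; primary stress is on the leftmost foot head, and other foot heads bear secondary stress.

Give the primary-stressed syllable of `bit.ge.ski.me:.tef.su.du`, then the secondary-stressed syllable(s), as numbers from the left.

primary 2, secondary 4, 6

Weights: 1 bit L, 2 ge L, 3 ski L, 4 me: H, 5 tef L, 6 su L, 7 du L.
Parse left to right (heavy = foot alone; LL = one foot; stranded L unfooted): (bit.ˈge) ski (ˈme:) (tef.ˈsu) du.
Foot heads: 2, 4, 6.
Primary stress on the leftmost head = syllable 2.
Secondary stress on 4, 6: bit.ˈge.ski.ˌme:.tef.ˌsu.du.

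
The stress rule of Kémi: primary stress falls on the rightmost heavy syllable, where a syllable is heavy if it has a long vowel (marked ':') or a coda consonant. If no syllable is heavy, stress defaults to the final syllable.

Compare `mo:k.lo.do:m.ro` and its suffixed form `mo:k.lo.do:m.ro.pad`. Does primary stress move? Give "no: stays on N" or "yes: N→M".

yes: 3→5

Base `mo:k.lo.do:m.ro` (4 syllables):
  Weights: 1 mo:k H, 2 lo L, 3 do:m H, 4 ro L.
  Heavy syllables in the domain: 1, 3. The rightmost is syllable 3 (do:m).
  → primary stress on syllable 3.
Suffixed `mo:k.lo.do:m.ro.pad` (5 syllables):
  Weights: 1 mo:k H, 2 lo L, 3 do:m H, 4 ro L, 5 pad H.
  Heavy syllables in the domain: 1, 3, 5. The rightmost is syllable 5 (pad).
  → primary stress on syllable 5.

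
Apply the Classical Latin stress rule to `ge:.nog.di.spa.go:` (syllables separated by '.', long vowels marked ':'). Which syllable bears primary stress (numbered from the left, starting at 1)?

3

Classical Latin: stress the penult if heavy (long vowel or closed), else the antepenult.
Weights: 3 di L, 4 spa L, 5 go: H.
The penult (syllable 4, spa) is light, so stress falls on the antepenult (syllable 3, di).
Stress on syllable 3: ge:.nog.ˈdi.spa.go:.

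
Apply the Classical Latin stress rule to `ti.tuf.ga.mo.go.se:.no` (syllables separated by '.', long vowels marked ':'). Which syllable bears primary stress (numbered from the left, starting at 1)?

6

Classical Latin: stress the penult if heavy (long vowel or closed), else the antepenult.
Weights: 5 go L, 6 se: H, 7 no L.
The penult (syllable 6, se:) is heavy, so it takes stress.
Stress on syllable 6: ti.tuf.ga.mo.go.ˈse:.no.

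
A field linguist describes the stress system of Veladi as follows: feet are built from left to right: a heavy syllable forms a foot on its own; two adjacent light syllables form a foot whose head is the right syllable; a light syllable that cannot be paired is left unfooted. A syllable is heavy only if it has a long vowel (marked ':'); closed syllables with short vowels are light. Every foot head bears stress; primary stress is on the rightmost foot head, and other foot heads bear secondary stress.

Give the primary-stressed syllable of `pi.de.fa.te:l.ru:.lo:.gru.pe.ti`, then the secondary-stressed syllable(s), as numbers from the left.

primary 8, secondary 2, 4, 5, 6

Weights: 1 pi L, 2 de L, 3 fa L, 4 te:l H, 5 ru: H, 6 lo: H, 7 gru L, 8 pe L, 9 ti L.
Parse left to right (heavy = foot alone; LL = one foot; stranded L unfooted): (pi.ˈde) fa (ˈte:l) (ˈru:) (ˈlo:) (gru.ˈpe) ti.
Foot heads: 2, 4, 5, 6, 8.
Primary stress on the rightmost head = syllable 8.
Secondary stress on 2, 4, 5, 6: pi.ˌde.fa.ˌte:l.ˌru:.ˌlo:.gru.ˈpe.ti.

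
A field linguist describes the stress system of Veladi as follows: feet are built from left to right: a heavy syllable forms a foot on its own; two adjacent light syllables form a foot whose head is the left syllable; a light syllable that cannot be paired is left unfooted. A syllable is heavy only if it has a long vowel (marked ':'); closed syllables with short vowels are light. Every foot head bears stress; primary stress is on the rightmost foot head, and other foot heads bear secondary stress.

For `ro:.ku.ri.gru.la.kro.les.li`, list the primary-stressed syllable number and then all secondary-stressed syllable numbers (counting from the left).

Weights: 1 ro: H, 2 ku L, 3 ri L, 4 gru L, 5 la L, 6 kro L, 7 les L, 8 li L.
Parse left to right (heavy = foot alone; LL = one foot; stranded L unfooted): (ˈro:) (ˈku.ri) (ˈgru.la) (ˈkro.les) li.
Foot heads: 1, 2, 4, 6.
Primary stress on the rightmost head = syllable 6.
Secondary stress on 1, 2, 4: ˌro:.ˌku.ri.ˌgru.la.ˈkro.les.li.

primary 6, secondary 1, 2, 4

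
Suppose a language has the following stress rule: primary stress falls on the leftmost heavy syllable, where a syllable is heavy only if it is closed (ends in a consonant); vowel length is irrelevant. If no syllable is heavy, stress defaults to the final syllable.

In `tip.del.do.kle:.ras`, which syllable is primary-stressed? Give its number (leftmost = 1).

Weights: 1 tip H, 2 del H, 3 do L, 4 kle: L, 5 ras H.
Heavy syllables in the domain: 1, 2, 5. The leftmost is syllable 1 (tip).
Primary stress: syllable 1 → ˈtip.del.do.kle:.ras.

1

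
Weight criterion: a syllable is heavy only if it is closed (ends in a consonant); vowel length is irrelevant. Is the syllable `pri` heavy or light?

`pri`: short vowel, open (no coda). Open (no coda) → light.

light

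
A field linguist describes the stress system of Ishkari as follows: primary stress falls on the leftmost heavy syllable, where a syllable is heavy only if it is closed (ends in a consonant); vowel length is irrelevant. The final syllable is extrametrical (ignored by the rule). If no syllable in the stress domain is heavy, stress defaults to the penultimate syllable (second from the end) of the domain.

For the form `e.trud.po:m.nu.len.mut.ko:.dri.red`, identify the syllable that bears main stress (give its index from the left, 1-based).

2

The final syllable (9, red) is extrametrical; the stress domain is syllables 1–8.
Weights: 1 e L, 2 trud H, 3 po:m H, 4 nu L, 5 len H, 6 mut H, 7 ko: L, 8 dri L.
Heavy syllables in the domain: 2, 3, 5, 6. The leftmost is syllable 2 (trud).
Primary stress: syllable 2 → e.ˈtrud.po:m.nu.len.mut.ko:.dri.red.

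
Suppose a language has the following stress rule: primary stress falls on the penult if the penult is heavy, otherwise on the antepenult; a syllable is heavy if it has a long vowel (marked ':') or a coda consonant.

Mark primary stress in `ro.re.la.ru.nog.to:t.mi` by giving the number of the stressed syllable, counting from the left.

Weights: 5 nog H, 6 to:t H, 7 mi L.
The penult (syllable 6, to:t) is heavy, so it takes stress.
Primary stress: syllable 6 → ro.re.la.ru.nog.ˈto:t.mi.

6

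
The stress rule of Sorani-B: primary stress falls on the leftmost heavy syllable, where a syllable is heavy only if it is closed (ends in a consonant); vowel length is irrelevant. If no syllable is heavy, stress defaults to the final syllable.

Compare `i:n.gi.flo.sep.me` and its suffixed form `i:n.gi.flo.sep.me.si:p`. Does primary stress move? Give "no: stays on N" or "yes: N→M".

Base `i:n.gi.flo.sep.me` (5 syllables):
  Weights: 1 i:n H, 2 gi L, 3 flo L, 4 sep H, 5 me L.
  Heavy syllables in the domain: 1, 4. The leftmost is syllable 1 (i:n).
  → primary stress on syllable 1.
Suffixed `i:n.gi.flo.sep.me.si:p` (6 syllables):
  Weights: 1 i:n H, 2 gi L, 3 flo L, 4 sep H, 5 me L, 6 si:p H.
  Heavy syllables in the domain: 1, 4, 6. The leftmost is syllable 1 (i:n).
  → primary stress on syllable 1.

no: stays on 1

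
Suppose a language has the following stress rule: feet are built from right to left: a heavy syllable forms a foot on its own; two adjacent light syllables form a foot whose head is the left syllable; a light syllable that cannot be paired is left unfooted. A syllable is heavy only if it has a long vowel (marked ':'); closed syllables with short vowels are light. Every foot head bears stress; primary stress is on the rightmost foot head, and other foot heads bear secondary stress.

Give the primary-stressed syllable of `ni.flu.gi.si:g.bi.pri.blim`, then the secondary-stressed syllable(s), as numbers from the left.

Weights: 1 ni L, 2 flu L, 3 gi L, 4 si:g H, 5 bi L, 6 pri L, 7 blim L.
Parse right to left (heavy = foot alone; LL = one foot; stranded L unfooted): ni (ˈflu.gi) (ˈsi:g) bi (ˈpri.blim).
Foot heads: 2, 4, 6.
Primary stress on the rightmost head = syllable 6.
Secondary stress on 2, 4: ni.ˌflu.gi.ˌsi:g.bi.ˈpri.blim.

primary 6, secondary 2, 4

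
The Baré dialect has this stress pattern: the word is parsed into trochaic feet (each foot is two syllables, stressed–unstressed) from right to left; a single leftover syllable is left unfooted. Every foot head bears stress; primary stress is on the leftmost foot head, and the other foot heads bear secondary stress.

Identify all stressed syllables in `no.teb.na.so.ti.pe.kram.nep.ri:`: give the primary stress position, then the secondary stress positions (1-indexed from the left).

Parse right to left into trochaic (ˈσσ) feet: no (ˈteb.na) (ˈso.ti) (ˈpe.kram) (ˈnep.ri:). Syllable 1 is left unfooted.
Foot heads (stressed positions): 2, 4, 6, 8.
End Rule Leftmost: primary stress on the leftmost head = syllable 2.
Secondary stress on 4, 6, 8: no.ˈteb.na.ˌso.ti.ˌpe.kram.ˌnep.ri:.

primary 2, secondary 4, 6, 8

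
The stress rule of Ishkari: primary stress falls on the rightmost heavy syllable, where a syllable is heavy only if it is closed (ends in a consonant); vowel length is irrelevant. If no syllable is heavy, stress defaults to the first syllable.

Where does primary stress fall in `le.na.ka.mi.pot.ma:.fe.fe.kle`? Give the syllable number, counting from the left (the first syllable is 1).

5

Weights: 1 le L, 2 na L, 3 ka L, 4 mi L, 5 pot H, 6 ma: L, 7 fe L, 8 fe L, 9 kle L.
Heavy syllables in the domain: 5. The rightmost is syllable 5 (pot).
Primary stress: syllable 5 → le.na.ka.mi.ˈpot.ma:.fe.fe.kle.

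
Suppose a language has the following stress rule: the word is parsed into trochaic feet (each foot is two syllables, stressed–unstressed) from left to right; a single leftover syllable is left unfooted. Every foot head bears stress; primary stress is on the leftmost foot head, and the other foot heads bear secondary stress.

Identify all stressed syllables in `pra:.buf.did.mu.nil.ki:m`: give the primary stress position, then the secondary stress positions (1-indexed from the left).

primary 1, secondary 3, 5

Parse left to right into trochaic (ˈσσ) feet: (ˈpra:.buf) (ˈdid.mu) (ˈnil.ki:m).
Foot heads (stressed positions): 1, 3, 5.
End Rule Leftmost: primary stress on the leftmost head = syllable 1.
Secondary stress on 3, 5: ˈpra:.buf.ˌdid.mu.ˌnil.ki:m.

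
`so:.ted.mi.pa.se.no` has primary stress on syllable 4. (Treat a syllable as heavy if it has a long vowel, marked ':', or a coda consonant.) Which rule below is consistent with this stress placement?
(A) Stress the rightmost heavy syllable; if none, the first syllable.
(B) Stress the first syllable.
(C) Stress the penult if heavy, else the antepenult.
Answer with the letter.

Rule A → syllable 2 (observed: 4).
Rule B → syllable 1 (observed: 4).
Rule C → syllable 4 ✓.

C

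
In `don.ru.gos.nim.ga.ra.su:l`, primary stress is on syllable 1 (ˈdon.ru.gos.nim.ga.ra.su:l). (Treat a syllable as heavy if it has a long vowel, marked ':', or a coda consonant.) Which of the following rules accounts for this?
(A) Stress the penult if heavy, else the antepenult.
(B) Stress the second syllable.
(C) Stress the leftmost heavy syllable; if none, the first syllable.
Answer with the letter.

Rule A → syllable 5 (observed: 1).
Rule B → syllable 2 (observed: 1).
Rule C → syllable 1 ✓.

C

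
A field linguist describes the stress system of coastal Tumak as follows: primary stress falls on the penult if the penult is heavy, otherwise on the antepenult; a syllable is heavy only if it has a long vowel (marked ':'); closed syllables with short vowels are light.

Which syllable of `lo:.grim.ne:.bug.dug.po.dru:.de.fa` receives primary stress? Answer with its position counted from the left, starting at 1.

7

Weights: 7 dru: H, 8 de L, 9 fa L.
The penult (syllable 8, de) is light, so stress falls on the antepenult (syllable 7, dru:).
Primary stress: syllable 7 → lo:.grim.ne:.bug.dug.po.ˈdru:.de.fa.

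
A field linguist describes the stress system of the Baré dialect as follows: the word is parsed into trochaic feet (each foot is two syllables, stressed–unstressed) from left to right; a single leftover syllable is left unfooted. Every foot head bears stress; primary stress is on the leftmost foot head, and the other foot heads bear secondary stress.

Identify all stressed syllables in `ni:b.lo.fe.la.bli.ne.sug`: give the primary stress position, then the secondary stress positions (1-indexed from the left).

Parse left to right into trochaic (ˈσσ) feet: (ˈni:b.lo) (ˈfe.la) (ˈbli.ne) sug. Syllable 7 is left unfooted.
Foot heads (stressed positions): 1, 3, 5.
End Rule Leftmost: primary stress on the leftmost head = syllable 1.
Secondary stress on 3, 5: ˈni:b.lo.ˌfe.la.ˌbli.ne.sug.

primary 1, secondary 3, 5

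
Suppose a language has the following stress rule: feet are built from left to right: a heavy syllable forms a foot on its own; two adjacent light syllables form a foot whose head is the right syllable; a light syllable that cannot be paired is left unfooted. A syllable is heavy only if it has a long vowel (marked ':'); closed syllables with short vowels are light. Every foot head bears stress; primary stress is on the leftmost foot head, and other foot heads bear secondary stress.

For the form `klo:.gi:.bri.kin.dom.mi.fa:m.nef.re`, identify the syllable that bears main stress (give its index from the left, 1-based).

1

Weights: 1 klo: H, 2 gi: H, 3 bri L, 4 kin L, 5 dom L, 6 mi L, 7 fa:m H, 8 nef L, 9 re L.
Parse left to right (heavy = foot alone; LL = one foot; stranded L unfooted): (ˈklo:) (ˈgi:) (bri.ˈkin) (dom.ˈmi) (ˈfa:m) (nef.ˈre).
Foot heads: 1, 2, 4, 6, 7, 9.
Primary stress on the leftmost head = syllable 1.
Primary stress: syllable 1 → ˈklo:.gi:.bri.kin.dom.mi.fa:m.nef.re.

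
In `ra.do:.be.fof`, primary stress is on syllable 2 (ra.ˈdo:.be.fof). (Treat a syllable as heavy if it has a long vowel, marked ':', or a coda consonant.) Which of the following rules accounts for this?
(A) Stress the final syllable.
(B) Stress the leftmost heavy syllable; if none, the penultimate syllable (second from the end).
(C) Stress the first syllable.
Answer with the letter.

Rule A → syllable 4 (observed: 2).
Rule B → syllable 2 ✓.
Rule C → syllable 1 (observed: 2).

B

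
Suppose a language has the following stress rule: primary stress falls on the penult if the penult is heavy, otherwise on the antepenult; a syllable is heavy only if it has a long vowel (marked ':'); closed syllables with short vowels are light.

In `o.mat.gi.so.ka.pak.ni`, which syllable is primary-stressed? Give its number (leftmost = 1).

5

Weights: 5 ka L, 6 pak L, 7 ni L.
The penult (syllable 6, pak) is light, so stress falls on the antepenult (syllable 5, ka).
Primary stress: syllable 5 → o.mat.gi.so.ˈka.pak.ni.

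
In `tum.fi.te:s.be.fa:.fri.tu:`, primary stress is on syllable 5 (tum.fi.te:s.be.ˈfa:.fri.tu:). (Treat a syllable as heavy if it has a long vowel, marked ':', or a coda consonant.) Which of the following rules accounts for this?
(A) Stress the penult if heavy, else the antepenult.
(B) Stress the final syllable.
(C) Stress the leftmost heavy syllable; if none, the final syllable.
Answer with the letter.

A

Rule A → syllable 5 ✓.
Rule B → syllable 7 (observed: 5).
Rule C → syllable 1 (observed: 5).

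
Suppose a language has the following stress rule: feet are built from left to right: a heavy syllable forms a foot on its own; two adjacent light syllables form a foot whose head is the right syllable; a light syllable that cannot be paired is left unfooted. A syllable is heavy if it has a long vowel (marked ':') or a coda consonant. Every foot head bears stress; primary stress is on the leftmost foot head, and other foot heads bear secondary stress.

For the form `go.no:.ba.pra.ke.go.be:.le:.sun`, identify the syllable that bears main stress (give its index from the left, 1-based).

2

Weights: 1 go L, 2 no: H, 3 ba L, 4 pra L, 5 ke L, 6 go L, 7 be: H, 8 le: H, 9 sun H.
Parse left to right (heavy = foot alone; LL = one foot; stranded L unfooted): go (ˈno:) (ba.ˈpra) (ke.ˈgo) (ˈbe:) (ˈle:) (ˈsun).
Foot heads: 2, 4, 6, 7, 8, 9.
Primary stress on the leftmost head = syllable 2.
Primary stress: syllable 2 → go.ˈno:.ba.pra.ke.go.be:.le:.sun.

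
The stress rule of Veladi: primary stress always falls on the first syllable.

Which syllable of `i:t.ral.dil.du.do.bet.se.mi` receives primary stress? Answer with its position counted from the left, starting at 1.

1

The word has 8 syllables; the first syllable is syllable 1 (i:t).
Primary stress: syllable 1 → ˈi:t.ral.dil.du.do.bet.se.mi.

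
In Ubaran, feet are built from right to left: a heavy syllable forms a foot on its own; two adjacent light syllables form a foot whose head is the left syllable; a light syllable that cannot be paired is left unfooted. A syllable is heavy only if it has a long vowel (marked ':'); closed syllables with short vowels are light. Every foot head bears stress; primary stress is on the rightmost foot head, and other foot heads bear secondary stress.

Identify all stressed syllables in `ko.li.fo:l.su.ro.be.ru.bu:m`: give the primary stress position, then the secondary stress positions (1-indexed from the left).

Weights: 1 ko L, 2 li L, 3 fo:l H, 4 su L, 5 ro L, 6 be L, 7 ru L, 8 bu:m H.
Parse right to left (heavy = foot alone; LL = one foot; stranded L unfooted): (ˈko.li) (ˈfo:l) (ˈsu.ro) (ˈbe.ru) (ˈbu:m).
Foot heads: 1, 3, 4, 6, 8.
Primary stress on the rightmost head = syllable 8.
Secondary stress on 1, 3, 4, 6: ˌko.li.ˌfo:l.ˌsu.ro.ˌbe.ru.ˈbu:m.

primary 8, secondary 1, 3, 4, 6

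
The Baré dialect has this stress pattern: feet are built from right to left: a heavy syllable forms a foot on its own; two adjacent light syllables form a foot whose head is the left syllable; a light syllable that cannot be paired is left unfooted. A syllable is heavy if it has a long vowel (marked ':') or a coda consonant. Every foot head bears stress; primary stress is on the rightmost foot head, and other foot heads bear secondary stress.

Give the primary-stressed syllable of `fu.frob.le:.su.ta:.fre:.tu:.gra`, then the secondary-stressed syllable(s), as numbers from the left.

primary 7, secondary 2, 3, 5, 6

Weights: 1 fu L, 2 frob H, 3 le: H, 4 su L, 5 ta: H, 6 fre: H, 7 tu: H, 8 gra L.
Parse right to left (heavy = foot alone; LL = one foot; stranded L unfooted): fu (ˈfrob) (ˈle:) su (ˈta:) (ˈfre:) (ˈtu:) gra.
Foot heads: 2, 3, 5, 6, 7.
Primary stress on the rightmost head = syllable 7.
Secondary stress on 2, 3, 5, 6: fu.ˌfrob.ˌle:.su.ˌta:.ˌfre:.ˈtu:.gra.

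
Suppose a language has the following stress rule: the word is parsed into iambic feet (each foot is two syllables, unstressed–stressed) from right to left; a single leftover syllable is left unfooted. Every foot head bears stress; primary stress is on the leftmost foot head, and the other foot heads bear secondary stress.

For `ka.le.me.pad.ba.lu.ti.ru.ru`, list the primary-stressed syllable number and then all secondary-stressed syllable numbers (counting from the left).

primary 3, secondary 5, 7, 9

Parse right to left into iambic (σˈσ) feet: ka (le.ˈme) (pad.ˈba) (lu.ˈti) (ru.ˈru). Syllable 1 is left unfooted.
Foot heads (stressed positions): 3, 5, 7, 9.
End Rule Leftmost: primary stress on the leftmost head = syllable 3.
Secondary stress on 5, 7, 9: ka.le.ˈme.pad.ˌba.lu.ˌti.ru.ˌru.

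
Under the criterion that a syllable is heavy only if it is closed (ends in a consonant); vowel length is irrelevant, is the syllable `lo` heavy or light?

light

`lo`: short vowel, open (no coda). Open (no coda) → light.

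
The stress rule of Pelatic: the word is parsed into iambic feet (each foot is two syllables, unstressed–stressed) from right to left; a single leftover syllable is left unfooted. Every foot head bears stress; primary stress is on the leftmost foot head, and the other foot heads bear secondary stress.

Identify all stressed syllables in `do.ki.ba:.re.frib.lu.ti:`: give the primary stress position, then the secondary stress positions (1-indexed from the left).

primary 3, secondary 5, 7

Parse right to left into iambic (σˈσ) feet: do (ki.ˈba:) (re.ˈfrib) (lu.ˈti:). Syllable 1 is left unfooted.
Foot heads (stressed positions): 3, 5, 7.
End Rule Leftmost: primary stress on the leftmost head = syllable 3.
Secondary stress on 5, 7: do.ki.ˈba:.re.ˌfrib.lu.ˌti:.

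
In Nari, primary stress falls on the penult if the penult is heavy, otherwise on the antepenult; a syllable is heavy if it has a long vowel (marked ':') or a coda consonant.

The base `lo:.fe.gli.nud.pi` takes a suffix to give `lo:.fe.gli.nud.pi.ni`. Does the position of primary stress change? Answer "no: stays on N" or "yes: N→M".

Base `lo:.fe.gli.nud.pi` (5 syllables):
  Weights: 3 gli L, 4 nud H, 5 pi L.
  The penult (syllable 4, nud) is heavy, so it takes stress.
  → primary stress on syllable 4.
Suffixed `lo:.fe.gli.nud.pi.ni` (6 syllables):
  Weights: 4 nud H, 5 pi L, 6 ni L.
  The penult (syllable 5, pi) is light, so stress falls on the antepenult (syllable 4, nud).
  → primary stress on syllable 4.

no: stays on 4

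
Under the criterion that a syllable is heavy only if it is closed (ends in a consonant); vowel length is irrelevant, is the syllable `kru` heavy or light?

light

`kru`: short vowel, open (no coda). Open (no coda) → light.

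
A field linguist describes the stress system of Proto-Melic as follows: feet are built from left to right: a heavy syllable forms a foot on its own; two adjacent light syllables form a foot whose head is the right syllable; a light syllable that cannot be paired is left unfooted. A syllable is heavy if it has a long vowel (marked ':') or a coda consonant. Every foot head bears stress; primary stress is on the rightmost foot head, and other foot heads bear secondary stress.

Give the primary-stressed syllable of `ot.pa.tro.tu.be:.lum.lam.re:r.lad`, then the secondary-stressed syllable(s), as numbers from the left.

Weights: 1 ot H, 2 pa L, 3 tro L, 4 tu L, 5 be: H, 6 lum H, 7 lam H, 8 re:r H, 9 lad H.
Parse left to right (heavy = foot alone; LL = one foot; stranded L unfooted): (ˈot) (pa.ˈtro) tu (ˈbe:) (ˈlum) (ˈlam) (ˈre:r) (ˈlad).
Foot heads: 1, 3, 5, 6, 7, 8, 9.
Primary stress on the rightmost head = syllable 9.
Secondary stress on 1, 3, 5, 6, 7, 8: ˌot.pa.ˌtro.tu.ˌbe:.ˌlum.ˌlam.ˌre:r.ˈlad.

primary 9, secondary 1, 3, 5, 6, 7, 8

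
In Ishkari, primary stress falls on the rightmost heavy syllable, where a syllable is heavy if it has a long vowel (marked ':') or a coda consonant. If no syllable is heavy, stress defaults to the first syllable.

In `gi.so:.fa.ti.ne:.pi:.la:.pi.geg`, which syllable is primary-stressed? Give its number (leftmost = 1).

Weights: 1 gi L, 2 so: H, 3 fa L, 4 ti L, 5 ne: H, 6 pi: H, 7 la: H, 8 pi L, 9 geg H.
Heavy syllables in the domain: 2, 5, 6, 7, 9. The rightmost is syllable 9 (geg).
Primary stress: syllable 9 → gi.so:.fa.ti.ne:.pi:.la:.pi.ˈgeg.

9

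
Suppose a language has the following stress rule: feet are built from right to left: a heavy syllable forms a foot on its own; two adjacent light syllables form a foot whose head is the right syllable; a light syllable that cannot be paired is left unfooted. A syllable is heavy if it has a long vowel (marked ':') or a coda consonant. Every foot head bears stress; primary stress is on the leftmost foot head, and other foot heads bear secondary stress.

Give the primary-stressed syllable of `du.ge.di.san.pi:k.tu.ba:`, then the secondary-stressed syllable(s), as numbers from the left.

Weights: 1 du L, 2 ge L, 3 di L, 4 san H, 5 pi:k H, 6 tu L, 7 ba: H.
Parse right to left (heavy = foot alone; LL = one foot; stranded L unfooted): du (ge.ˈdi) (ˈsan) (ˈpi:k) tu (ˈba:).
Foot heads: 3, 4, 5, 7.
Primary stress on the leftmost head = syllable 3.
Secondary stress on 4, 5, 7: du.ge.ˈdi.ˌsan.ˌpi:k.tu.ˌba:.

primary 3, secondary 4, 5, 7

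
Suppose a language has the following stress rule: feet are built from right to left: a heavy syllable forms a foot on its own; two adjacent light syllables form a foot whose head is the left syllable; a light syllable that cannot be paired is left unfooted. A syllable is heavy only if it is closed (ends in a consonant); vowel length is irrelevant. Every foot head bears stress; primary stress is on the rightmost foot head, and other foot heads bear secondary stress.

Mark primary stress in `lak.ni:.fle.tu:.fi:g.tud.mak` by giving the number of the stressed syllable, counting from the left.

7

Weights: 1 lak H, 2 ni: L, 3 fle L, 4 tu: L, 5 fi:g H, 6 tud H, 7 mak H.
Parse right to left (heavy = foot alone; LL = one foot; stranded L unfooted): (ˈlak) ni: (ˈfle.tu:) (ˈfi:g) (ˈtud) (ˈmak).
Foot heads: 1, 3, 5, 6, 7.
Primary stress on the rightmost head = syllable 7.
Primary stress: syllable 7 → lak.ni:.fle.tu:.fi:g.tud.ˈmak.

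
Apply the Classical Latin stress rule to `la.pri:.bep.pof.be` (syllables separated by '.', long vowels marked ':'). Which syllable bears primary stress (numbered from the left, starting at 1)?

Classical Latin: stress the penult if heavy (long vowel or closed), else the antepenult.
Weights: 3 bep H, 4 pof H, 5 be L.
The penult (syllable 4, pof) is heavy, so it takes stress.
Stress on syllable 4: la.pri:.bep.ˈpof.be.

4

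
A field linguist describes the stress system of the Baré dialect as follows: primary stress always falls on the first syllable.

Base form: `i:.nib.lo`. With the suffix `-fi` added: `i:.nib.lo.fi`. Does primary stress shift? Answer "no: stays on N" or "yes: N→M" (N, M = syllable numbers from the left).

no: stays on 1

Base `i:.nib.lo` (3 syllables):
  The word has 3 syllables; the first syllable is syllable 1 (i:).
  → primary stress on syllable 1.
Suffixed `i:.nib.lo.fi` (4 syllables):
  The word has 4 syllables; the first syllable is syllable 1 (i:).
  → primary stress on syllable 1.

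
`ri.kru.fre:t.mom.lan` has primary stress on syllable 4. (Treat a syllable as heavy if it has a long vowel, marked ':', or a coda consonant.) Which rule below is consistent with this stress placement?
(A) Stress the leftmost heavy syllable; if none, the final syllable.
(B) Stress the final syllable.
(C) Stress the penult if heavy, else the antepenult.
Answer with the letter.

Rule A → syllable 3 (observed: 4).
Rule B → syllable 5 (observed: 4).
Rule C → syllable 4 ✓.

C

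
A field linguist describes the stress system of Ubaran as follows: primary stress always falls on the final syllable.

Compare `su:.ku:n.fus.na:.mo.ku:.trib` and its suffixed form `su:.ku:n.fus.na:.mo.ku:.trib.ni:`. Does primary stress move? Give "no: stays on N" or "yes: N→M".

yes: 7→8

Base `su:.ku:n.fus.na:.mo.ku:.trib` (7 syllables):
  The word has 7 syllables; the final syllable is syllable 7 (trib).
  → primary stress on syllable 7.
Suffixed `su:.ku:n.fus.na:.mo.ku:.trib.ni:` (8 syllables):
  The word has 8 syllables; the final syllable is syllable 8 (ni:).
  → primary stress on syllable 8.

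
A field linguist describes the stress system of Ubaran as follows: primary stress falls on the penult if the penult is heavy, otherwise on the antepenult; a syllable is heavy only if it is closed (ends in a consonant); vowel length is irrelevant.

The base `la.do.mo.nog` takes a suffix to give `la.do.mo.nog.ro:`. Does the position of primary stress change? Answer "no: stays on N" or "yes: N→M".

yes: 2→4

Base `la.do.mo.nog` (4 syllables):
  Weights: 2 do L, 3 mo L, 4 nog H.
  The penult (syllable 3, mo) is light, so stress falls on the antepenult (syllable 2, do).
  → primary stress on syllable 2.
Suffixed `la.do.mo.nog.ro:` (5 syllables):
  Weights: 3 mo L, 4 nog H, 5 ro: L.
  The penult (syllable 4, nog) is heavy, so it takes stress.
  → primary stress on syllable 4.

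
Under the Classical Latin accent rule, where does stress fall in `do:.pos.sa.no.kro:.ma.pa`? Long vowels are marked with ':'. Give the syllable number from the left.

Classical Latin: stress the penult if heavy (long vowel or closed), else the antepenult.
Weights: 5 kro: H, 6 ma L, 7 pa L.
The penult (syllable 6, ma) is light, so stress falls on the antepenult (syllable 5, kro:).
Stress on syllable 5: do:.pos.sa.no.ˈkro:.ma.pa.

5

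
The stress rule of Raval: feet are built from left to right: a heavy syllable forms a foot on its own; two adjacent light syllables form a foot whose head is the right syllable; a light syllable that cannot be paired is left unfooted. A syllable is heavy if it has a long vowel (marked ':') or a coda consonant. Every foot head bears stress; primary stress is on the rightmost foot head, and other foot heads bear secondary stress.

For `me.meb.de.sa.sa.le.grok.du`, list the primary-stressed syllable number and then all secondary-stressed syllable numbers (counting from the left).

Weights: 1 me L, 2 meb H, 3 de L, 4 sa L, 5 sa L, 6 le L, 7 grok H, 8 du L.
Parse left to right (heavy = foot alone; LL = one foot; stranded L unfooted): me (ˈmeb) (de.ˈsa) (sa.ˈle) (ˈgrok) du.
Foot heads: 2, 4, 6, 7.
Primary stress on the rightmost head = syllable 7.
Secondary stress on 2, 4, 6: me.ˌmeb.de.ˌsa.sa.ˌle.ˈgrok.du.

primary 7, secondary 2, 4, 6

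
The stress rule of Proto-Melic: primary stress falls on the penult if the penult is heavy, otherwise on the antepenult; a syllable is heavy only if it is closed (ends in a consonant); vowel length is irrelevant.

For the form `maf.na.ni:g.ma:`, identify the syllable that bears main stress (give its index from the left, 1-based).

Weights: 2 na L, 3 ni:g H, 4 ma: L.
The penult (syllable 3, ni:g) is heavy, so it takes stress.
Primary stress: syllable 3 → maf.na.ˈni:g.ma:.

3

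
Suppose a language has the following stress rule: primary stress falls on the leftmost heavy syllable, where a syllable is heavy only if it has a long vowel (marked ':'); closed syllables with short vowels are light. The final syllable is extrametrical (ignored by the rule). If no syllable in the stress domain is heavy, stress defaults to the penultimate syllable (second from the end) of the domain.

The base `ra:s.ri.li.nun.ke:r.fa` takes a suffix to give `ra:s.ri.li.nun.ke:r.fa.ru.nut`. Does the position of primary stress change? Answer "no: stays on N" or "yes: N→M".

no: stays on 1

Base `ra:s.ri.li.nun.ke:r.fa` (6 syllables):
  The final syllable (6, fa) is extrametrical; the stress domain is syllables 1–5.
  Weights: 1 ra:s H, 2 ri L, 3 li L, 4 nun L, 5 ke:r H.
  Heavy syllables in the domain: 1, 5. The leftmost is syllable 1 (ra:s).
  → primary stress on syllable 1.
Suffixed `ra:s.ri.li.nun.ke:r.fa.ru.nut` (8 syllables):
  The final syllable (8, nut) is extrametrical; the stress domain is syllables 1–7.
  Weights: 1 ra:s H, 2 ri L, 3 li L, 4 nun L, 5 ke:r H, 6 fa L, 7 ru L.
  Heavy syllables in the domain: 1, 5. The leftmost is syllable 1 (ra:s).
  → primary stress on syllable 1.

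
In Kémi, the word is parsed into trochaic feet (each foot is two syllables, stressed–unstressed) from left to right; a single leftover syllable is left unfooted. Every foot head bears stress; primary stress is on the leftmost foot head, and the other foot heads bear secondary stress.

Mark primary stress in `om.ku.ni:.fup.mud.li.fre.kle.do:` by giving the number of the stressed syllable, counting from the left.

Parse left to right into trochaic (ˈσσ) feet: (ˈom.ku) (ˈni:.fup) (ˈmud.li) (ˈfre.kle) do:. Syllable 9 is left unfooted.
Foot heads (stressed positions): 1, 3, 5, 7.
End Rule Leftmost: primary stress on the leftmost head = syllable 1.
Primary stress: syllable 1 → ˈom.ku.ni:.fup.mud.li.fre.kle.do:.

1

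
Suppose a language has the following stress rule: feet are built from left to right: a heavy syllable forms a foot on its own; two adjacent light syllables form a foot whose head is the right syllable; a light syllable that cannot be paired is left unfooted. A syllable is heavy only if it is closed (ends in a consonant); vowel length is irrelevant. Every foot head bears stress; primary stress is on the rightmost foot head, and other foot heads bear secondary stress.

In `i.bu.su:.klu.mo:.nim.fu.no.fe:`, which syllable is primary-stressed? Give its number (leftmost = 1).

Weights: 1 i L, 2 bu L, 3 su: L, 4 klu L, 5 mo: L, 6 nim H, 7 fu L, 8 no L, 9 fe: L.
Parse left to right (heavy = foot alone; LL = one foot; stranded L unfooted): (i.ˈbu) (su:.ˈklu) mo: (ˈnim) (fu.ˈno) fe:.
Foot heads: 2, 4, 6, 8.
Primary stress on the rightmost head = syllable 8.
Primary stress: syllable 8 → i.bu.su:.klu.mo:.nim.fu.ˈno.fe:.

8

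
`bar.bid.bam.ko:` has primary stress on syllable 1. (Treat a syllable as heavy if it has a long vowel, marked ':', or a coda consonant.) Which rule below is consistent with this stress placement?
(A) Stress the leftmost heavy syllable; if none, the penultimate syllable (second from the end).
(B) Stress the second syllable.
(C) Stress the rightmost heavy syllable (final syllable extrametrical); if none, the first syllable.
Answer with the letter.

A

Rule A → syllable 1 ✓.
Rule B → syllable 2 (observed: 1).
Rule C → syllable 3 (observed: 1).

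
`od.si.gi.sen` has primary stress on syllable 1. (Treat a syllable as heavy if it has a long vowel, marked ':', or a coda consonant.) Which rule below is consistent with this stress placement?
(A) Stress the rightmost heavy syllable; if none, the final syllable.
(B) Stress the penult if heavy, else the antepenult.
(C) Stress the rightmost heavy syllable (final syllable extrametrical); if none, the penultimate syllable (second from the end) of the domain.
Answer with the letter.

C

Rule A → syllable 4 (observed: 1).
Rule B → syllable 2 (observed: 1).
Rule C → syllable 1 ✓.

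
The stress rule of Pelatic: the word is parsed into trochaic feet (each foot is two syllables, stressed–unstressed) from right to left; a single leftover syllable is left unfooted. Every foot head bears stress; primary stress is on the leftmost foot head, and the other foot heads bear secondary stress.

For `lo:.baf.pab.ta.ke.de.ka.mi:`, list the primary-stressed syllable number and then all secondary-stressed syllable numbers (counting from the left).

Parse right to left into trochaic (ˈσσ) feet: (ˈlo:.baf) (ˈpab.ta) (ˈke.de) (ˈka.mi:).
Foot heads (stressed positions): 1, 3, 5, 7.
End Rule Leftmost: primary stress on the leftmost head = syllable 1.
Secondary stress on 3, 5, 7: ˈlo:.baf.ˌpab.ta.ˌke.de.ˌka.mi:.

primary 1, secondary 3, 5, 7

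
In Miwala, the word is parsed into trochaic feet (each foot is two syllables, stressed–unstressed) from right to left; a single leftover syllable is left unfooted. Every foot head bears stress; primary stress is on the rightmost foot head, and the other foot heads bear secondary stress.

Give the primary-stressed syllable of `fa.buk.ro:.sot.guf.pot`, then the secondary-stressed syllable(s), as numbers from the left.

primary 5, secondary 1, 3

Parse right to left into trochaic (ˈσσ) feet: (ˈfa.buk) (ˈro:.sot) (ˈguf.pot).
Foot heads (stressed positions): 1, 3, 5.
End Rule Rightmost: primary stress on the rightmost head = syllable 5.
Secondary stress on 1, 3: ˌfa.buk.ˌro:.sot.ˈguf.pot.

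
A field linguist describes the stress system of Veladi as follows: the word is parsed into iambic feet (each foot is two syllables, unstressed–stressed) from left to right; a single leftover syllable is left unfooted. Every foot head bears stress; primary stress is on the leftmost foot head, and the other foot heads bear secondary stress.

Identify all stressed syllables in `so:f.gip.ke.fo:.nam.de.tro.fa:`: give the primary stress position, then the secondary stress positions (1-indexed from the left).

primary 2, secondary 4, 6, 8

Parse left to right into iambic (σˈσ) feet: (so:f.ˈgip) (ke.ˈfo:) (nam.ˈde) (tro.ˈfa:).
Foot heads (stressed positions): 2, 4, 6, 8.
End Rule Leftmost: primary stress on the leftmost head = syllable 2.
Secondary stress on 4, 6, 8: so:f.ˈgip.ke.ˌfo:.nam.ˌde.tro.ˌfa:.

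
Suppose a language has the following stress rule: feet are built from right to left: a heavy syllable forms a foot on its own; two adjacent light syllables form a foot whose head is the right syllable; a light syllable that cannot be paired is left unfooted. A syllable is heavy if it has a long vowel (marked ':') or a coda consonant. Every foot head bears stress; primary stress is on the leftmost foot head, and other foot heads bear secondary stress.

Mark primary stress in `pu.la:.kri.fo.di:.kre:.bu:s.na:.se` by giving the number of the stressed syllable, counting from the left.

2

Weights: 1 pu L, 2 la: H, 3 kri L, 4 fo L, 5 di: H, 6 kre: H, 7 bu:s H, 8 na: H, 9 se L.
Parse right to left (heavy = foot alone; LL = one foot; stranded L unfooted): pu (ˈla:) (kri.ˈfo) (ˈdi:) (ˈkre:) (ˈbu:s) (ˈna:) se.
Foot heads: 2, 4, 5, 6, 7, 8.
Primary stress on the leftmost head = syllable 2.
Primary stress: syllable 2 → pu.ˈla:.kri.fo.di:.kre:.bu:s.na:.se.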